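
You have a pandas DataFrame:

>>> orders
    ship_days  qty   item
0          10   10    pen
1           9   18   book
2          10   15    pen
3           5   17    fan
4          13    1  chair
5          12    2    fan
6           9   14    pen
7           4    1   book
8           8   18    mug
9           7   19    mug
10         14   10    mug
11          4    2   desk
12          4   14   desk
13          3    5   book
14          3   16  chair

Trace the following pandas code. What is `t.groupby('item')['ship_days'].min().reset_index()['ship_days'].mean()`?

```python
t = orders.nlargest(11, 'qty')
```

take 11 rows with largest qty:
    ship_days  qty   item
9           7   19    mug
1           9   18   book
8           8   18    mug
3           5   17    fan
14          3   16  chair
2          10   15    pen
6           9   14    pen
12          4   14   desk
0          10   10    pen
10         14   10    mug
13          3    5   book
group by item, min of ship_days:
item
book     3
chair    3
desk     4
fan      5
mug      7
pen      9
Name: ship_days, dtype: int64
reset_index():
    item  ship_days
0   book          3
1  chair          3
2   desk          4
3    fan          5
4    mug          7
5    pen          9
Reading off the mean of column 'ship_days', we get 5.16666666667.

5.16666666667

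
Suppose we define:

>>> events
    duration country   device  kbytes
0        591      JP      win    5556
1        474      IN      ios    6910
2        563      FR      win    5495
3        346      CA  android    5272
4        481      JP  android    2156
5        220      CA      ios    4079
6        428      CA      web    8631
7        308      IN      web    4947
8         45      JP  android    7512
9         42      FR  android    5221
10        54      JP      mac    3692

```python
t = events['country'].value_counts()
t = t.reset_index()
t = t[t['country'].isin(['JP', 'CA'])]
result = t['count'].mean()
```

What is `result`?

value_counts of country:
country
JP    4
CA    3
IN    2
FR    2
Name: count, dtype: int64
reset_index():
  country  count
0      JP      4
1      CA      3
2      IN      2
3      FR      2
filter rows where country in ['JP', 'CA']:
  country  count
0      JP      4
1      CA      3
Reading off the mean of column 'count', we get 3.5.

3.5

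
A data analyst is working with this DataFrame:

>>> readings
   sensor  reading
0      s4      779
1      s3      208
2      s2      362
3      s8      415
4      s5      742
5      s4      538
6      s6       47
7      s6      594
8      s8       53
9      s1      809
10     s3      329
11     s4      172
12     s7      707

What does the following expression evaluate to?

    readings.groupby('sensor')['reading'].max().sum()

4737

group by sensor, max of reading:
sensor
s1    809
s2    362
s3    329
s4    779
s5    742
s6    594
s7    707
s8    415
Name: reading, dtype: int64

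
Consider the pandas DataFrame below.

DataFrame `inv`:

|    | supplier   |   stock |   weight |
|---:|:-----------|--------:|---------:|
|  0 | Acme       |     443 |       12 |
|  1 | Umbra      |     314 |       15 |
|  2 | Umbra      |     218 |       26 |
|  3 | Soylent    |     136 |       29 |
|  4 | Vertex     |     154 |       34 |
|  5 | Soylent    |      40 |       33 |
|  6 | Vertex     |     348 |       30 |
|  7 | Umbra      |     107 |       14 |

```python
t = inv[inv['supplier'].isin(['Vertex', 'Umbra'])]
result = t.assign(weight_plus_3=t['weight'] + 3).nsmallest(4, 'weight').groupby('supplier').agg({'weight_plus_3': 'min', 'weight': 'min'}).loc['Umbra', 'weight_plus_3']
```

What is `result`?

17

filter rows where supplier in ['Vertex', 'Umbra']:
  supplier  stock  weight
1    Umbra    314      15
2    Umbra    218      26
4   Vertex    154      34
6   Vertex    348      30
7    Umbra    107      14
add column weight_plus_3 = t['weight'] + 3:
  supplier  stock  weight  weight_plus_3
1    Umbra    314      15             18
2    Umbra    218      26             29
4   Vertex    154      34             37
6   Vertex    348      30             33
7    Umbra    107      14             17
take 4 rows with smallest weight:
  supplier  stock  weight  weight_plus_3
7    Umbra    107      14             17
1    Umbra    314      15             18
2    Umbra    218      26             29
6   Vertex    348      30             33
group by supplier: min(weight_plus_3), min(weight):
          weight_plus_3  weight
supplier                       
Umbra                17      14
Vertex               33      30
The value at row 'Umbra', column 'weight_plus_3' is 17.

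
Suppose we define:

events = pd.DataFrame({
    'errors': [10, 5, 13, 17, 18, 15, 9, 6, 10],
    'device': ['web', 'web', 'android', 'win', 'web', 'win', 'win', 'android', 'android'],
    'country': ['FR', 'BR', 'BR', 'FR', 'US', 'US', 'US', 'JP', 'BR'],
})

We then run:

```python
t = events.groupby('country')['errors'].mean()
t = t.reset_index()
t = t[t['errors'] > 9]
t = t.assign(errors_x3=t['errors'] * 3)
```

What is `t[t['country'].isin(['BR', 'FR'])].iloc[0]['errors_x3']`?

group by country, mean of errors:
country
BR     9.333333
FR    13.500000
JP     6.000000
US    14.000000
Name: errors, dtype: float64
reset_index():
  country     errors
0      BR   9.333333
1      FR  13.500000
2      JP   6.000000
3      US  14.000000
filter rows where errors > 9:
  country     errors
0      BR   9.333333
1      FR  13.500000
3      US  14.000000
add column errors_x3 = t['errors'] * 3:
  country     errors  errors_x3
0      BR   9.333333       28.0
1      FR  13.500000       40.5
3      US  14.000000       42.0
filter rows where country in ['BR', 'FR']:
  country     errors  errors_x3
0      BR   9.333333       28.0
1      FR  13.500000       40.5

28.0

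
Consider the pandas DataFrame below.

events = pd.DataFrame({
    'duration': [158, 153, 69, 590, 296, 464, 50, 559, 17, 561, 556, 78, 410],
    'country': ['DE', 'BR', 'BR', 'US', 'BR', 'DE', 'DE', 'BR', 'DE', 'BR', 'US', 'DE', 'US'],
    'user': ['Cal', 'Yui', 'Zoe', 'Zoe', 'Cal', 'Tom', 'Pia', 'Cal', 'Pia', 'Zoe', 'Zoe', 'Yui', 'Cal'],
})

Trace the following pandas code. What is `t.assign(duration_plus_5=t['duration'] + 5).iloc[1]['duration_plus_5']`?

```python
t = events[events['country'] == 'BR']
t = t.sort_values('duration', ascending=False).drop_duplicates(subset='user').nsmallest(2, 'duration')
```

filter rows where country == 'BR':
   duration country user
1       153      BR  Yui
2        69      BR  Zoe
4       296      BR  Cal
7       559      BR  Cal
9       561      BR  Zoe
sort by duration descending:
   duration country user
9       561      BR  Zoe
7       559      BR  Cal
4       296      BR  Cal
1       153      BR  Yui
2        69      BR  Zoe
drop duplicate user (keep=first):
   duration country user
9       561      BR  Zoe
7       559      BR  Cal
1       153      BR  Yui
take 2 rows with smallest duration:
   duration country user
1       153      BR  Yui
7       559      BR  Cal
add column duration_plus_5 = t['duration'] + 5:
   duration country user  duration_plus_5
1       153      BR  Yui              158
7       559      BR  Cal              564
Hence 564.

564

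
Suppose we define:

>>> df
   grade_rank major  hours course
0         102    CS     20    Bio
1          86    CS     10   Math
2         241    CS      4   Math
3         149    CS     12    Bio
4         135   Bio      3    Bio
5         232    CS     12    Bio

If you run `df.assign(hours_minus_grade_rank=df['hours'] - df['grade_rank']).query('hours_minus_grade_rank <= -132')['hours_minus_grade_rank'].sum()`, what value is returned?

add column hours_minus_grade_rank = df['hours'] - df['grade_rank']:
   grade_rank major  hours course  hours_minus_grade_rank
0         102    CS     20    Bio                     -82
1          86    CS     10   Math                     -76
2         241    CS      4   Math                    -237
3         149    CS     12    Bio                    -137
4         135   Bio      3    Bio                    -132
5         232    CS     12    Bio                    -220
filter rows where hours_minus_grade_rank <= -132:
   grade_rank major  hours course  hours_minus_grade_rank
2         241    CS      4   Math                    -237
3         149    CS     12    Bio                    -137
4         135   Bio      3    Bio                    -132
5         232    CS     12    Bio                    -220
Then the sum of column 'hours_minus_grade_rank': -726

-726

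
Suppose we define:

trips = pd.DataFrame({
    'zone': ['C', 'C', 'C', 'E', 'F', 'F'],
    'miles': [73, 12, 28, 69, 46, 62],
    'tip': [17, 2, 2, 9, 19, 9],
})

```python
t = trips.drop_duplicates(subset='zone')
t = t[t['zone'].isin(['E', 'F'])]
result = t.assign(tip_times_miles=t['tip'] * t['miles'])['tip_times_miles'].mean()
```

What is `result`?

747.5

drop duplicate zone (keep=first):
  zone  miles  tip
0    C     73   17
3    E     69    9
4    F     46   19
filter rows where zone in ['E', 'F']:
  zone  miles  tip
3    E     69    9
4    F     46   19
add column tip_times_miles = t['tip'] * t['miles']:
  zone  miles  tip  tip_times_miles
3    E     69    9              621
4    F     46   19              874
mean of column 'tip_times_miles' → 747.5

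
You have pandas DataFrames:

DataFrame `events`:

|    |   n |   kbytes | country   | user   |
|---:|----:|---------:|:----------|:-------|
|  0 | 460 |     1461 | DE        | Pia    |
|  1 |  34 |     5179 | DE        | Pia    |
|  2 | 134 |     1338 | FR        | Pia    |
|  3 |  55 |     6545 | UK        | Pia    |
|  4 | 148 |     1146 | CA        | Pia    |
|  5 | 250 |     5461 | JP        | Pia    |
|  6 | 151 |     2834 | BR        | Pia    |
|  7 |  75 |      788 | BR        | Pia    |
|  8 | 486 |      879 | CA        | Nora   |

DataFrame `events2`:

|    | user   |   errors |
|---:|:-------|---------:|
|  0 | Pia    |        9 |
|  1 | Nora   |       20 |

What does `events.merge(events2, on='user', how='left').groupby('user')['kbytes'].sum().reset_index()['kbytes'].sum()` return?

25631

merge on 'user' (how='left') → 9 rows:
     n  kbytes country  user  errors
0  460    1461      DE   Pia       9
1   34    5179      DE   Pia       9
2  134    1338      FR   Pia       9
3   55    6545      UK   Pia       9
4  148    1146      CA   Pia       9
5  250    5461      JP   Pia       9
6  151    2834      BR   Pia       9
7   75     788      BR   Pia       9
8  486     879      CA  Nora      20
group by user, sum of kbytes:
user
Nora      879
Pia     24752
Name: kbytes, dtype: int64
reset_index():
   user  kbytes
0  Nora     879
1   Pia   24752
Taking the sum of column 'kbytes' gives 25631.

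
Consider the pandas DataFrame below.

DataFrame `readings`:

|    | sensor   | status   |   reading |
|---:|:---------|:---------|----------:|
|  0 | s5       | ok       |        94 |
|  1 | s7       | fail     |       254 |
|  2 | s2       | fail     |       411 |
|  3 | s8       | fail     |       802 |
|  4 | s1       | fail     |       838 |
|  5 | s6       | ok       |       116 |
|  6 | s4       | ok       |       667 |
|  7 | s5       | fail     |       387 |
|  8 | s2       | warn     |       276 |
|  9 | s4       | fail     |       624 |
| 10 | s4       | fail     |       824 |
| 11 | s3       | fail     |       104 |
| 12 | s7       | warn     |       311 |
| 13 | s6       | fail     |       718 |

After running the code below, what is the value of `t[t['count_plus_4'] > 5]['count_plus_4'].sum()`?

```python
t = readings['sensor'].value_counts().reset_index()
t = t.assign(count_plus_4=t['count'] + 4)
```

31

value_counts of sensor:
sensor
s4    3
s5    2
s7    2
s2    2
s6    2
s8    1
s1    1
s3    1
Name: count, dtype: int64
reset_index():
  sensor  count
0     s4      3
1     s5      2
2     s7      2
3     s2      2
4     s6      2
5     s8      1
6     s1      1
7     s3      1
add column count_plus_4 = t['count'] + 4:
  sensor  count  count_plus_4
0     s4      3             7
1     s5      2             6
2     s7      2             6
3     s2      2             6
4     s6      2             6
5     s8      1             5
6     s1      1             5
7     s3      1             5
filter rows where count_plus_4 > 5:
  sensor  count  count_plus_4
0     s4      3             7
1     s5      2             6
2     s7      2             6
3     s2      2             6
4     s6      2             6
Finally, sum of column 'count_plus_4' = 31.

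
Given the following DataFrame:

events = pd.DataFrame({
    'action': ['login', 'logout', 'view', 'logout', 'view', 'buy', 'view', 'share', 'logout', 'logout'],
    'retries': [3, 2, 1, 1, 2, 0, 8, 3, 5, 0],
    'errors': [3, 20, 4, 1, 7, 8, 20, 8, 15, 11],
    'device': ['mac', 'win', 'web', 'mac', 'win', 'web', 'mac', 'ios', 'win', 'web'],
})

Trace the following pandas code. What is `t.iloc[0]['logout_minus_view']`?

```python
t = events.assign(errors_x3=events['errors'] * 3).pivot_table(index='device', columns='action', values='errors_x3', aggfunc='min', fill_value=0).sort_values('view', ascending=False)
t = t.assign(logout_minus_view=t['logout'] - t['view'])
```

add column errors_x3 = events['errors'] * 3:
   action  retries  errors device  errors_x3
0   login        3       3    mac          9
1  logout        2      20    win         60
2    view        1       4    web         12
3  logout        1       1    mac          3
4    view        2       7    win         21
5     buy        0       8    web         24
6    view        8      20    mac         60
7   share        3       8    ios         24
8  logout        5      15    win         45
9  logout        0      11    web         33
pivot: rows=device, cols=action, min(errors_x3):
action  buy  login  logout  share  view
device                                 
ios       0      0       0     24     0
mac       0      9       3      0    60
web      24      0      33      0    12
win       0      0      45      0    21
sort by view descending:
action  buy  login  logout  share  view
device                                 
mac       0      9       3      0    60
win       0      0      45      0    21
web      24      0      33      0    12
ios       0      0       0     24     0
add column logout_minus_view = t['logout'] - t['view']:
action  buy  login  logout  share  view  logout_minus_view
device                                                    
mac       0      9       3      0    60                -57
win       0      0      45      0    21                 24
web      24      0      33      0    12                 21
ios       0      0       0     24     0                  0
Finally, value at position 0, column 'logout_minus_view' = -57.

-57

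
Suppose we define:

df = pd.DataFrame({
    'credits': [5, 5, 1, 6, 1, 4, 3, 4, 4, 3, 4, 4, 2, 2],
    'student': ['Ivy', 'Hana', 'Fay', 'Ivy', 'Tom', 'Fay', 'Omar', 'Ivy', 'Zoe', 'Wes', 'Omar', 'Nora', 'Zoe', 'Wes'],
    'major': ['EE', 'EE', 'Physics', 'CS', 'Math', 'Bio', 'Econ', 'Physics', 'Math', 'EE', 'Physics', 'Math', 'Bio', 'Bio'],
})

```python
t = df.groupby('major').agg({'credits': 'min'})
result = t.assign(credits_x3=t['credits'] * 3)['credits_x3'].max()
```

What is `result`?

group by major, min of credits:
         credits
major           
Bio            2
CS             6
EE             3
Econ           3
Math           1
Physics        1
add column credits_x3 = t['credits'] * 3:
         credits  credits_x3
major                       
Bio            2           6
CS             6          18
EE             3           9
Econ           3           9
Math           1           3
Physics        1           3
Finally, max of column 'credits_x3' = 18.

18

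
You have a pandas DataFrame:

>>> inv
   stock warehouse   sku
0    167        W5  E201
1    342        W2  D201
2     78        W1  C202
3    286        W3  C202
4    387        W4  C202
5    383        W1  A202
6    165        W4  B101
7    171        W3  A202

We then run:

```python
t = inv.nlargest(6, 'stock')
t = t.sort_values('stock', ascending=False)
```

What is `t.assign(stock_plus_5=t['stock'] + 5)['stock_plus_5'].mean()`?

294.333333333

take 6 rows with largest stock:
   stock warehouse   sku
4    387        W4  C202
5    383        W1  A202
1    342        W2  D201
3    286        W3  C202
7    171        W3  A202
0    167        W5  E201
sort by stock descending:
   stock warehouse   sku
4    387        W4  C202
5    383        W1  A202
1    342        W2  D201
3    286        W3  C202
7    171        W3  A202
0    167        W5  E201
add column stock_plus_5 = t['stock'] + 5:
   stock warehouse   sku  stock_plus_5
4    387        W4  C202           392
5    383        W1  A202           388
1    342        W2  D201           347
3    286        W3  C202           291
7    171        W3  A202           176
0    167        W5  E201           172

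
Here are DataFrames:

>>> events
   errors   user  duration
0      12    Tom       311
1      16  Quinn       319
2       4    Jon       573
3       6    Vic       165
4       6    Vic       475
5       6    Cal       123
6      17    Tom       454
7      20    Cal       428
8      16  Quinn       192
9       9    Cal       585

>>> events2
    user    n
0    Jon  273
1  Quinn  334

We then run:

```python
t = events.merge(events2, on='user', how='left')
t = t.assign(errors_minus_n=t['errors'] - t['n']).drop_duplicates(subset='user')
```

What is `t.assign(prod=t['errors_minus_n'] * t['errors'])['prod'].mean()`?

-3082.0

merge on 'user' (how='left') → 10 rows:
   errors   user  duration      n
0      12    Tom       311    NaN
1      16  Quinn       319  334.0
2       4    Jon       573  273.0
3       6    Vic       165    NaN
4       6    Vic       475    NaN
5       6    Cal       123    NaN
6      17    Tom       454    NaN
7      20    Cal       428    NaN
8      16  Quinn       192  334.0
9       9    Cal       585    NaN
add column errors_minus_n = t['errors'] - t['n']:
   errors   user  duration      n  errors_minus_n
0      12    Tom       311    NaN             NaN
1      16  Quinn       319  334.0          -318.0
2       4    Jon       573  273.0          -269.0
3       6    Vic       165    NaN             NaN
4       6    Vic       475    NaN             NaN
5       6    Cal       123    NaN             NaN
6      17    Tom       454    NaN             NaN
7      20    Cal       428    NaN             NaN
8      16  Quinn       192  334.0          -318.0
9       9    Cal       585    NaN             NaN
drop duplicate user (keep=first):
   errors   user  duration      n  errors_minus_n
0      12    Tom       311    NaN             NaN
1      16  Quinn       319  334.0          -318.0
2       4    Jon       573  273.0          -269.0
3       6    Vic       165    NaN             NaN
5       6    Cal       123    NaN             NaN
add column prod = t['errors_minus_n'] * t['errors']:
   errors   user  duration      n  errors_minus_n    prod
0      12    Tom       311    NaN             NaN     NaN
1      16  Quinn       319  334.0          -318.0 -5088.0
2       4    Jon       573  273.0          -269.0 -1076.0
3       6    Vic       165    NaN             NaN     NaN
5       6    Cal       123    NaN             NaN     NaN
The mean of column 'prod' is -3082.0.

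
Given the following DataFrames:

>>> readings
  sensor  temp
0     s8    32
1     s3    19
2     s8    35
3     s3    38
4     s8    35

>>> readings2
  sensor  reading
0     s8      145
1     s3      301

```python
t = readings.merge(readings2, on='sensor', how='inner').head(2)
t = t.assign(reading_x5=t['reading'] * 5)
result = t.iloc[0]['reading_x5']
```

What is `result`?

725

merge on 'sensor' (how='inner') → 5 rows:
  sensor  temp  reading
0     s8    32      145
1     s3    19      301
2     s8    35      145
3     s3    38      301
4     s8    35      145
take first 2 rows:
  sensor  temp  reading
0     s8    32      145
1     s3    19      301
add column reading_x5 = t['reading'] * 5:
  sensor  temp  reading  reading_x5
0     s8    32      145         725
1     s3    19      301        1505
Taking the value at position 0, column 'reading_x5' gives 725.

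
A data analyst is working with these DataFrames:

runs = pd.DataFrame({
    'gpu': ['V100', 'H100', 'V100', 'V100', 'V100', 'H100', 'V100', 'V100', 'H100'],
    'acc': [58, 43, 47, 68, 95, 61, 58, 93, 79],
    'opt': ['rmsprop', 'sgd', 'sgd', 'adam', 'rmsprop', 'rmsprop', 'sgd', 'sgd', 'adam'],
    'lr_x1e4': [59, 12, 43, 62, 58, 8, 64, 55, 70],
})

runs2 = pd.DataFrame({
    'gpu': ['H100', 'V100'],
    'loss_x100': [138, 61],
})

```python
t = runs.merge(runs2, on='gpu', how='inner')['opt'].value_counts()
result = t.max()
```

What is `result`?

merge on 'gpu' (how='inner') → 9 rows:
    gpu  acc      opt  lr_x1e4  loss_x100
0  V100   58  rmsprop       59         61
1  H100   43      sgd       12        138
2  V100   47      sgd       43         61
3  V100   68     adam       62         61
4  V100   95  rmsprop       58         61
5  H100   61  rmsprop        8        138
6  V100   58      sgd       64         61
7  V100   93      sgd       55         61
8  H100   79     adam       70        138
value_counts of opt:
opt
sgd        4
rmsprop    3
adam       2
Name: count, dtype: int64
Taking the max of the resulting series gives 4.

4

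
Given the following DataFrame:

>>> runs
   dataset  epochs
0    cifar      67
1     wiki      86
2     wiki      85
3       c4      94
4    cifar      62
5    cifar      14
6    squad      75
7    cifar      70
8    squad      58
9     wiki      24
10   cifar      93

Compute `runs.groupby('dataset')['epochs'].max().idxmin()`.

group by dataset, max of epochs:
dataset
c4       94
cifar    93
squad    75
wiki     86
Name: epochs, dtype: int64
Taking the label with the smallest value gives squad.

squad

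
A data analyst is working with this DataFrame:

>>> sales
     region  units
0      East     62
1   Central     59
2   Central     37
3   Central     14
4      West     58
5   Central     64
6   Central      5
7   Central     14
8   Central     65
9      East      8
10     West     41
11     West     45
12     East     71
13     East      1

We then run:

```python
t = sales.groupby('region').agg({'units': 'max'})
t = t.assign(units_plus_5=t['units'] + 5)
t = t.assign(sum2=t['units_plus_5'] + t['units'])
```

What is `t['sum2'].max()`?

147

group by region, max of units:
         units
region        
Central     65
East        71
West        58
add column units_plus_5 = t['units'] + 5:
         units  units_plus_5
region                      
Central     65            70
East        71            76
West        58            63
add column sum2 = t['units_plus_5'] + t['units']:
         units  units_plus_5  sum2
region                            
Central     65            70   135
East        71            76   147
West        58            63   121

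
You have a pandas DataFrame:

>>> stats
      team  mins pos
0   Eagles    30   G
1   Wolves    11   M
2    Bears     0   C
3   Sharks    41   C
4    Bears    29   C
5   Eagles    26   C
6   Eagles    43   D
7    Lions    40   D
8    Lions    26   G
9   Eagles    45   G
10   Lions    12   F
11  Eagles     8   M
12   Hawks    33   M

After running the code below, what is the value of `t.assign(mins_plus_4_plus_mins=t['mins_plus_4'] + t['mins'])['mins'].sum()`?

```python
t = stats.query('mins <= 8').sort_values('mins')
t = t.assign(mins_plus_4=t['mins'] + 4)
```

filter rows where mins <= 8:
      team  mins pos
2    Bears     0   C
11  Eagles     8   M
sort by mins:
      team  mins pos
2    Bears     0   C
11  Eagles     8   M
add column mins_plus_4 = t['mins'] + 4:
      team  mins pos  mins_plus_4
2    Bears     0   C            4
11  Eagles     8   M           12
add column mins_plus_4_plus_mins = t['mins_plus_4'] + t['mins']:
      team  mins pos  mins_plus_4  mins_plus_4_plus_mins
2    Bears     0   C            4                      4
11  Eagles     8   M           12                     20

8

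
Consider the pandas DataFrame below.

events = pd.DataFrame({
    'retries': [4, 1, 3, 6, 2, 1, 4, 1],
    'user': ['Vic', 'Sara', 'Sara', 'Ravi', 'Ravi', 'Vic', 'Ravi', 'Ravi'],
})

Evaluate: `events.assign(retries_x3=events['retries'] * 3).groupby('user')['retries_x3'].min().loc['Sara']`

3

add column retries_x3 = events['retries'] * 3:
   retries  user  retries_x3
0        4   Vic          12
1        1  Sara           3
2        3  Sara           9
3        6  Ravi          18
4        2  Ravi           6
5        1   Vic           3
6        4  Ravi          12
7        1  Ravi           3
group by user, min of retries_x3:
user
Ravi    3
Sara    3
Vic     3
Name: retries_x3, dtype: int64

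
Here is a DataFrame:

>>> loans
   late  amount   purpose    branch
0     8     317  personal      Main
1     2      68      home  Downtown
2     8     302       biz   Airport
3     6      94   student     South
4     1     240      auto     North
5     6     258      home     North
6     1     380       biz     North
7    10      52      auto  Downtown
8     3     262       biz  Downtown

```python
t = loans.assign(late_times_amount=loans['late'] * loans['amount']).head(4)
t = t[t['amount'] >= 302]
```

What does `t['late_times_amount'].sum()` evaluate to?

4952

add column late_times_amount = loans['late'] * loans['amount']:
   late  amount   purpose    branch  late_times_amount
0     8     317  personal      Main               2536
1     2      68      home  Downtown                136
2     8     302       biz   Airport               2416
3     6      94   student     South                564
4     1     240      auto     North                240
5     6     258      home     North               1548
6     1     380       biz     North                380
7    10      52      auto  Downtown                520
8     3     262       biz  Downtown                786
take first 4 rows:
   late  amount   purpose    branch  late_times_amount
0     8     317  personal      Main               2536
1     2      68      home  Downtown                136
2     8     302       biz   Airport               2416
3     6      94   student     South                564
filter rows where amount >= 302:
   late  amount   purpose   branch  late_times_amount
0     8     317  personal     Main               2536
2     8     302       biz  Airport               2416
So sum() = 4952.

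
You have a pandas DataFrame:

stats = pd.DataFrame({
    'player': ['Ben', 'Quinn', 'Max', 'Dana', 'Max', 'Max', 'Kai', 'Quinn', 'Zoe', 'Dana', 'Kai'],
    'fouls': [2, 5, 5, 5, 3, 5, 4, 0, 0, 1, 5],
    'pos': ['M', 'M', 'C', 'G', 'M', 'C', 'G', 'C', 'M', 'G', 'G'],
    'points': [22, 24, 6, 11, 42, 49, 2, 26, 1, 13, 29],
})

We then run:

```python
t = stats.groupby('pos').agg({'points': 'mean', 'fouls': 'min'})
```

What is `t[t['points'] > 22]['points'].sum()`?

group by pos: mean(points), min(fouls):
     points  fouls
pos               
C     27.00      0
G     13.75      1
M     22.25      0
filter rows where points > 22:
     points  fouls
pos               
C     27.00      0
M     22.25      0

49.25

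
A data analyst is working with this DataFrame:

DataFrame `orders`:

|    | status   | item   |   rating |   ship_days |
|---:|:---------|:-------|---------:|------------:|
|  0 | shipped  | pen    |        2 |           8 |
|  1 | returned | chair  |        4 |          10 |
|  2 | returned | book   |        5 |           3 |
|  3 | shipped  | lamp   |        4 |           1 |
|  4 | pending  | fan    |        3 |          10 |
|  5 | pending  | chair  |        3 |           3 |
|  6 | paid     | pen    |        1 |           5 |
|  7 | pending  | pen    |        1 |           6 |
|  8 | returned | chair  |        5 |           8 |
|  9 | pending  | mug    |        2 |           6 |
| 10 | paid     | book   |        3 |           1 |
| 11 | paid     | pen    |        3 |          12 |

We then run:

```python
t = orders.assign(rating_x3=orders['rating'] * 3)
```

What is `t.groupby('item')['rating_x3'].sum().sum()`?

108

add column rating_x3 = orders['rating'] * 3:
      status   item  rating  ship_days  rating_x3
0    shipped    pen       2          8          6
1   returned  chair       4         10         12
2   returned   book       5          3         15
3    shipped   lamp       4          1         12
4    pending    fan       3         10          9
5    pending  chair       3          3          9
6       paid    pen       1          5          3
7    pending    pen       1          6          3
8   returned  chair       5          8         15
9    pending    mug       2          6          6
10      paid   book       3          1          9
11      paid    pen       3         12          9
group by item, sum of rating_x3:
item
book     24
chair    36
fan       9
lamp     12
mug       6
pen      21
Name: rating_x3, dtype: int64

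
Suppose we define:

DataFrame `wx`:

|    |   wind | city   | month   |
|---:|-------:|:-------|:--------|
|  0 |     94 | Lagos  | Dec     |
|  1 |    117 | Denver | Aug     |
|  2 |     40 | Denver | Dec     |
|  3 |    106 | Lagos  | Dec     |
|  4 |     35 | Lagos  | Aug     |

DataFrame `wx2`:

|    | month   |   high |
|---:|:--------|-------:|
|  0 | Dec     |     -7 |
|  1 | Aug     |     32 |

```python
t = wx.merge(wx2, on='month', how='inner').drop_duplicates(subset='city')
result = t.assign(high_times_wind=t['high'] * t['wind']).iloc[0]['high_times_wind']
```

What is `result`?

-658

merge on 'month' (how='inner') → 5 rows:
   wind    city month  high
0    94   Lagos   Dec    -7
1   117  Denver   Aug    32
2    40  Denver   Dec    -7
3   106   Lagos   Dec    -7
4    35   Lagos   Aug    32
drop duplicate city (keep=first):
   wind    city month  high
0    94   Lagos   Dec    -7
1   117  Denver   Aug    32
add column high_times_wind = t['high'] * t['wind']:
   wind    city month  high  high_times_wind
0    94   Lagos   Dec    -7             -658
1   117  Denver   Aug    32             3744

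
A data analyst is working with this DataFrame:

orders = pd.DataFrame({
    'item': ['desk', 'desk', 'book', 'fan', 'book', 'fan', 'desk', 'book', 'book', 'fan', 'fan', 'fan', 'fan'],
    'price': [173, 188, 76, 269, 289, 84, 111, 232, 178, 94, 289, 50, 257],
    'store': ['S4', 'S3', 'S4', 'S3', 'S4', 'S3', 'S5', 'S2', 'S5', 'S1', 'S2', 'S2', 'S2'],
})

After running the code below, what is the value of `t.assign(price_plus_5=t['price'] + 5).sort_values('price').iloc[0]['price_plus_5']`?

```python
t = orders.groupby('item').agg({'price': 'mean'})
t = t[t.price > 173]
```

178.833333333

group by item, mean of price:
           price
item            
book  193.750000
desk  157.333333
fan   173.833333
filter rows where price > 173:
           price
item            
book  193.750000
fan   173.833333
add column price_plus_5 = t['price'] + 5:
           price  price_plus_5
item                          
book  193.750000    198.750000
fan   173.833333    178.833333
sort by price:
           price  price_plus_5
item                          
fan   173.833333    178.833333
book  193.750000    198.750000
The value at position 0, column 'price_plus_5' is 178.833333333.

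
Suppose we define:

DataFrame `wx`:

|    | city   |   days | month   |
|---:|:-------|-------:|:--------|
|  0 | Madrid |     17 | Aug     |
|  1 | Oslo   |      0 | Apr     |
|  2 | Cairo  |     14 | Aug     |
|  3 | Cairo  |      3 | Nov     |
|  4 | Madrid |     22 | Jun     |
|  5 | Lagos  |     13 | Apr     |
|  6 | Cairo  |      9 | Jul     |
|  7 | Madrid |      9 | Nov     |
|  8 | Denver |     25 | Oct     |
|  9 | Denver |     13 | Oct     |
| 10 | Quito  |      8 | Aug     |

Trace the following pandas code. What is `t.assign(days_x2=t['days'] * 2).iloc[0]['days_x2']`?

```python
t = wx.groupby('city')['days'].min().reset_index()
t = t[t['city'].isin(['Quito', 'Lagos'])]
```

group by city, min of days:
city
Cairo      3
Denver    13
Lagos     13
Madrid     9
Oslo       0
Quito      8
Name: days, dtype: int64
reset_index():
     city  days
0   Cairo     3
1  Denver    13
2   Lagos    13
3  Madrid     9
4    Oslo     0
5   Quito     8
filter rows where city in ['Quito', 'Lagos']:
    city  days
2  Lagos    13
5  Quito     8
add column days_x2 = t['days'] * 2:
    city  days  days_x2
2  Lagos    13       26
5  Quito     8       16
The value at position 0, column 'days_x2' is 26.

26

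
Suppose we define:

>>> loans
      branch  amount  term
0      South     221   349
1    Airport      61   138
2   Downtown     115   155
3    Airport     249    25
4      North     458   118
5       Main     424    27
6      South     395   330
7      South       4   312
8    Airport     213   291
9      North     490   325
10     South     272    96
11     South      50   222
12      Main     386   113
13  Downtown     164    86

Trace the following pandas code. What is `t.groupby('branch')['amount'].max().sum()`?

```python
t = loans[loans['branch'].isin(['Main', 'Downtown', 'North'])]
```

1078

filter rows where branch in ['Main', 'Downtown', 'North']:
      branch  amount  term
2   Downtown     115   155
4      North     458   118
5       Main     424    27
9      North     490   325
12      Main     386   113
13  Downtown     164    86
group by branch, max of amount:
branch
Downtown    164
Main        424
North       490
Name: amount, dtype: int64
sum of the resulting series → 1078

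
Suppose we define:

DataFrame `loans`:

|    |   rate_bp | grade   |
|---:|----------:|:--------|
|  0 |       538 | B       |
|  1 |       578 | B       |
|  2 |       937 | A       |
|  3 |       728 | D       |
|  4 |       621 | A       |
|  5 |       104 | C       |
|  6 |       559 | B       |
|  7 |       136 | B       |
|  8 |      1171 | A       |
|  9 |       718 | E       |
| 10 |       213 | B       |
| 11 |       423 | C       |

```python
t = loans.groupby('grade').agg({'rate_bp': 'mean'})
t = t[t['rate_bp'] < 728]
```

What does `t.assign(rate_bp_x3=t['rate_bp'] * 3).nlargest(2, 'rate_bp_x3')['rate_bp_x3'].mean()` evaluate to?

group by grade, mean of rate_bp:
          rate_bp
grade            
A      909.666667
B      404.800000
C      263.500000
D      728.000000
E      718.000000
filter rows where rate_bp < 728:
       rate_bp
grade         
B        404.8
C        263.5
E        718.0
add column rate_bp_x3 = t['rate_bp'] * 3:
       rate_bp  rate_bp_x3
grade                     
B        404.8      1214.4
C        263.5       790.5
E        718.0      2154.0
take 2 rows with largest rate_bp_x3:
       rate_bp  rate_bp_x3
grade                     
E        718.0      2154.0
B        404.8      1214.4

1684.2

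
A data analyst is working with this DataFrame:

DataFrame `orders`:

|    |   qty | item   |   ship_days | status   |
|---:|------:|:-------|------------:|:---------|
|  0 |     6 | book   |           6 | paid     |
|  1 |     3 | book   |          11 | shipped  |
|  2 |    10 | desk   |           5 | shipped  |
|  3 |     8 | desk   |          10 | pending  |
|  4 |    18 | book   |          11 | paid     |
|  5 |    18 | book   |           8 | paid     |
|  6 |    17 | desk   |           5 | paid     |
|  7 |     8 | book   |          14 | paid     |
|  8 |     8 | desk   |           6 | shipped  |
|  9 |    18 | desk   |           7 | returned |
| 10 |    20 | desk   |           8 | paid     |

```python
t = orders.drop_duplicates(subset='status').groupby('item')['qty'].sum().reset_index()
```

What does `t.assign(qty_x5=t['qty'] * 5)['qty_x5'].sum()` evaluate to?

drop duplicate status (keep=first):
   qty  item  ship_days    status
0    6  book          6      paid
1    3  book         11   shipped
3    8  desk         10   pending
9   18  desk          7  returned
group by item, sum of qty:
item
book     9
desk    26
Name: qty, dtype: int64
reset_index():
   item  qty
0  book    9
1  desk   26
add column qty_x5 = t['qty'] * 5:
   item  qty  qty_x5
0  book    9      45
1  desk   26     130

175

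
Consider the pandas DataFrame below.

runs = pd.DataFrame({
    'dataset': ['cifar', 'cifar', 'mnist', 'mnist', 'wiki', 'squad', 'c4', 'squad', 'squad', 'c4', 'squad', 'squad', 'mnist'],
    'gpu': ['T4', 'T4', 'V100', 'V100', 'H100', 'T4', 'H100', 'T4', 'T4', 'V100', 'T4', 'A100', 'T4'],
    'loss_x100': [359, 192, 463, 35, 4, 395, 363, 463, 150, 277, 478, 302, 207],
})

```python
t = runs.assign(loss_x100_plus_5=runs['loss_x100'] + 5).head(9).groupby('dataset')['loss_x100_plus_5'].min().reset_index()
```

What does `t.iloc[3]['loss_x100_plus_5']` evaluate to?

155

add column loss_x100_plus_5 = runs['loss_x100'] + 5:
   dataset   gpu  loss_x100  loss_x100_plus_5
0    cifar    T4        359               364
1    cifar    T4        192               197
2    mnist  V100        463               468
3    mnist  V100         35                40
4     wiki  H100          4                 9
5    squad    T4        395               400
6       c4  H100        363               368
7    squad    T4        463               468
8    squad    T4        150               155
9       c4  V100        277               282
10   squad    T4        478               483
11   squad  A100        302               307
12   mnist    T4        207               212
take first 9 rows:
  dataset   gpu  loss_x100  loss_x100_plus_5
0   cifar    T4        359               364
1   cifar    T4        192               197
2   mnist  V100        463               468
3   mnist  V100         35                40
4    wiki  H100          4                 9
5   squad    T4        395               400
6      c4  H100        363               368
7   squad    T4        463               468
8   squad    T4        150               155
group by dataset, min of loss_x100_plus_5:
dataset
c4       368
cifar    197
mnist     40
squad    155
wiki       9
Name: loss_x100_plus_5, dtype: int64
reset_index():
  dataset  loss_x100_plus_5
0      c4               368
1   cifar               197
2   mnist                40
3   squad               155
4    wiki                 9
Taking the value at position 3, column 'loss_x100_plus_5' gives 155.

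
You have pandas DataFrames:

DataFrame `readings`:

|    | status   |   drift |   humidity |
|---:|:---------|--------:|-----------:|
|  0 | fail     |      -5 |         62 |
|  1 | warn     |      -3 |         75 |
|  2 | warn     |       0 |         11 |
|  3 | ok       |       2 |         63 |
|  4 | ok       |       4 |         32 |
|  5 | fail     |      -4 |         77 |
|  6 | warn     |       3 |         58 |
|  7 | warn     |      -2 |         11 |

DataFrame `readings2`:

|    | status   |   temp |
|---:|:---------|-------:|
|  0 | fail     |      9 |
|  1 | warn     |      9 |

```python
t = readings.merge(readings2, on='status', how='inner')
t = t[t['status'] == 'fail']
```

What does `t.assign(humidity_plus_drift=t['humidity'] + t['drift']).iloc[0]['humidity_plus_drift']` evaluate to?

57

merge on 'status' (how='inner') → 6 rows:
  status  drift  humidity  temp
0   fail     -5        62     9
1   warn     -3        75     9
2   warn      0        11     9
3   fail     -4        77     9
4   warn      3        58     9
5   warn     -2        11     9
filter rows where status == 'fail':
  status  drift  humidity  temp
0   fail     -5        62     9
3   fail     -4        77     9
add column humidity_plus_drift = t['humidity'] + t['drift']:
  status  drift  humidity  temp  humidity_plus_drift
0   fail     -5        62     9                   57
3   fail     -4        77     9                   73
So iloc[0]['humidity_plus_drift'] = 57.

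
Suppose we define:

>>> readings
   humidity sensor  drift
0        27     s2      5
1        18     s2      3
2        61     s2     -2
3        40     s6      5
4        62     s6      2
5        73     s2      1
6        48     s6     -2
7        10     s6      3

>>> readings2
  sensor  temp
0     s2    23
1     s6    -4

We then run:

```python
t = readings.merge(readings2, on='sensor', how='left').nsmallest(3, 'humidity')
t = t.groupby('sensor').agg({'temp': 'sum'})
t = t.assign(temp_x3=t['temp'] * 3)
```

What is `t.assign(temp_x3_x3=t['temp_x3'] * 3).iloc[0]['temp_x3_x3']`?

414

merge on 'sensor' (how='left') → 8 rows:
   humidity sensor  drift  temp
0        27     s2      5    23
1        18     s2      3    23
2        61     s2     -2    23
3        40     s6      5    -4
4        62     s6      2    -4
5        73     s2      1    23
6        48     s6     -2    -4
7        10     s6      3    -4
take 3 rows with smallest humidity:
   humidity sensor  drift  temp
7        10     s6      3    -4
1        18     s2      3    23
0        27     s2      5    23
group by sensor, sum of temp:
        temp
sensor      
s2        46
s6        -4
add column temp_x3 = t['temp'] * 3:
        temp  temp_x3
sensor               
s2        46      138
s6        -4      -12
add column temp_x3_x3 = t['temp_x3'] * 3:
        temp  temp_x3  temp_x3_x3
sensor                           
s2        46      138         414
s6        -4      -12         -36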